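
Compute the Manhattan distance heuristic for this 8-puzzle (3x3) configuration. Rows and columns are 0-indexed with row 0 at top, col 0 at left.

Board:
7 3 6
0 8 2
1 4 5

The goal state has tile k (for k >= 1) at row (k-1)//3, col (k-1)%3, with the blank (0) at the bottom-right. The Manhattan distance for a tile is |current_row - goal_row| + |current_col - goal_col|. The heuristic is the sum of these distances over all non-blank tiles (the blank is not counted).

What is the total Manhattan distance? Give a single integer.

Tile 7: (0,0)->(2,0) = 2
Tile 3: (0,1)->(0,2) = 1
Tile 6: (0,2)->(1,2) = 1
Tile 8: (1,1)->(2,1) = 1
Tile 2: (1,2)->(0,1) = 2
Tile 1: (2,0)->(0,0) = 2
Tile 4: (2,1)->(1,0) = 2
Tile 5: (2,2)->(1,1) = 2
Sum: 2 + 1 + 1 + 1 + 2 + 2 + 2 + 2 = 13

Answer: 13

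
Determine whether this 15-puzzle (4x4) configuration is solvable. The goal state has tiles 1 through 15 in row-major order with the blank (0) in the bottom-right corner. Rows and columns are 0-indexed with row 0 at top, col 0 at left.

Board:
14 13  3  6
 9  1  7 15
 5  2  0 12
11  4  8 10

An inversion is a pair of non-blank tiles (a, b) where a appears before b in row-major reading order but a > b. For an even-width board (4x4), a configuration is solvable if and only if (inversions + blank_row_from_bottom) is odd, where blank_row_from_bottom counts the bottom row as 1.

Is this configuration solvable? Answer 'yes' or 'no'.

Answer: no

Derivation:
Inversions: 56
Blank is in row 2 (0-indexed from top), which is row 2 counting from the bottom (bottom = 1).
56 + 2 = 58, which is even, so the puzzle is not solvable.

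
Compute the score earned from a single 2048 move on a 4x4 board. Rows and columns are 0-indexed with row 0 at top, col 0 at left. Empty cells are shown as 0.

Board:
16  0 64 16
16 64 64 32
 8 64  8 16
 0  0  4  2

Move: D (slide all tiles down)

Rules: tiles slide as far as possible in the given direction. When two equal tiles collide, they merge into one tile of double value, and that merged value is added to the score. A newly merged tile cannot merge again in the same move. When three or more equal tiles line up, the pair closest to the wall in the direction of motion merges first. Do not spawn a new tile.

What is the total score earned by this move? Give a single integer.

Answer: 288

Derivation:
Slide down:
col 0: [16, 16, 8, 0] -> [0, 0, 32, 8]  score +32 (running 32)
col 1: [0, 64, 64, 0] -> [0, 0, 0, 128]  score +128 (running 160)
col 2: [64, 64, 8, 4] -> [0, 128, 8, 4]  score +128 (running 288)
col 3: [16, 32, 16, 2] -> [16, 32, 16, 2]  score +0 (running 288)
Board after move:
  0   0   0  16
  0   0 128  32
 32   0   8  16
  8 128   4   2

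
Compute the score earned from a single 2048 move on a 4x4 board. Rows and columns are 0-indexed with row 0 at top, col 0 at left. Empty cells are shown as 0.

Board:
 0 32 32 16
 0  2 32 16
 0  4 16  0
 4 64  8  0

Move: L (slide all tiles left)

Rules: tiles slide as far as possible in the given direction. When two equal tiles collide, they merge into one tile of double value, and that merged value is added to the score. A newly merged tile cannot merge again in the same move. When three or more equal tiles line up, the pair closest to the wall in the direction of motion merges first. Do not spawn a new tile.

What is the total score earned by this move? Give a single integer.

Slide left:
row 0: [0, 32, 32, 16] -> [64, 16, 0, 0]  score +64 (running 64)
row 1: [0, 2, 32, 16] -> [2, 32, 16, 0]  score +0 (running 64)
row 2: [0, 4, 16, 0] -> [4, 16, 0, 0]  score +0 (running 64)
row 3: [4, 64, 8, 0] -> [4, 64, 8, 0]  score +0 (running 64)
Board after move:
64 16  0  0
 2 32 16  0
 4 16  0  0
 4 64  8  0

Answer: 64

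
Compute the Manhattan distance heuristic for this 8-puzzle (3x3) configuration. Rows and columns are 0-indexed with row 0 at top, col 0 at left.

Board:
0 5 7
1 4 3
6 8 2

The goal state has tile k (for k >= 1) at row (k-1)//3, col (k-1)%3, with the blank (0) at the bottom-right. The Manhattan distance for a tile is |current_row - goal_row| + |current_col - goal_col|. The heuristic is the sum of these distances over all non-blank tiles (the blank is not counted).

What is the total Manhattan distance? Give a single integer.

Tile 5: at (0,1), goal (1,1), distance |0-1|+|1-1| = 1
Tile 7: at (0,2), goal (2,0), distance |0-2|+|2-0| = 4
Tile 1: at (1,0), goal (0,0), distance |1-0|+|0-0| = 1
Tile 4: at (1,1), goal (1,0), distance |1-1|+|1-0| = 1
Tile 3: at (1,2), goal (0,2), distance |1-0|+|2-2| = 1
Tile 6: at (2,0), goal (1,2), distance |2-1|+|0-2| = 3
Tile 8: at (2,1), goal (2,1), distance |2-2|+|1-1| = 0
Tile 2: at (2,2), goal (0,1), distance |2-0|+|2-1| = 3
Sum: 1 + 4 + 1 + 1 + 1 + 3 + 0 + 3 = 14

Answer: 14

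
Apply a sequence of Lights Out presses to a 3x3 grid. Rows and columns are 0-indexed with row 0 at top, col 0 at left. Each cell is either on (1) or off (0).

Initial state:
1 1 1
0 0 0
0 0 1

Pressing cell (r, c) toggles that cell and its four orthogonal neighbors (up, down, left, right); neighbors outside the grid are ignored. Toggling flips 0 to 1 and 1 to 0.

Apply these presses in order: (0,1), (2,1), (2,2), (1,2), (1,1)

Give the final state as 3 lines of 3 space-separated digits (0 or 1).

After press 1 at (0,1):
0 0 0
0 1 0
0 0 1

After press 2 at (2,1):
0 0 0
0 0 0
1 1 0

After press 3 at (2,2):
0 0 0
0 0 1
1 0 1

After press 4 at (1,2):
0 0 1
0 1 0
1 0 0

After press 5 at (1,1):
0 1 1
1 0 1
1 1 0

Answer: 0 1 1
1 0 1
1 1 0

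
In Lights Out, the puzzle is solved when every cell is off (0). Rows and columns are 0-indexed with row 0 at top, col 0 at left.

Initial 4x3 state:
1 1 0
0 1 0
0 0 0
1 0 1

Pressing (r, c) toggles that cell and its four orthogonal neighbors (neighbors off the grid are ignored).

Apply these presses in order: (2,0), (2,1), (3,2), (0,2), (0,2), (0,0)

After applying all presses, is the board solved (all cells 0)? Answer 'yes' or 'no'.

Answer: yes

Derivation:
After press 1 at (2,0):
1 1 0
1 1 0
1 1 0
0 0 1

After press 2 at (2,1):
1 1 0
1 0 0
0 0 1
0 1 1

After press 3 at (3,2):
1 1 0
1 0 0
0 0 0
0 0 0

After press 4 at (0,2):
1 0 1
1 0 1
0 0 0
0 0 0

After press 5 at (0,2):
1 1 0
1 0 0
0 0 0
0 0 0

After press 6 at (0,0):
0 0 0
0 0 0
0 0 0
0 0 0

Lights still on: 0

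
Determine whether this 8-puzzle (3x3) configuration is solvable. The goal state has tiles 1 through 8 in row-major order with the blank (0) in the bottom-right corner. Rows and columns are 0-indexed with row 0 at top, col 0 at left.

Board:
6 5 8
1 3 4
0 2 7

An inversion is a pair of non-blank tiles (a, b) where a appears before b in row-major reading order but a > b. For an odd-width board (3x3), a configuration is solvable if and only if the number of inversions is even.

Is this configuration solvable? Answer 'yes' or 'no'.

Answer: yes

Derivation:
Inversions (pairs i<j in row-major order where tile[i] > tile[j] > 0): 16
16 is even, so the puzzle is solvable.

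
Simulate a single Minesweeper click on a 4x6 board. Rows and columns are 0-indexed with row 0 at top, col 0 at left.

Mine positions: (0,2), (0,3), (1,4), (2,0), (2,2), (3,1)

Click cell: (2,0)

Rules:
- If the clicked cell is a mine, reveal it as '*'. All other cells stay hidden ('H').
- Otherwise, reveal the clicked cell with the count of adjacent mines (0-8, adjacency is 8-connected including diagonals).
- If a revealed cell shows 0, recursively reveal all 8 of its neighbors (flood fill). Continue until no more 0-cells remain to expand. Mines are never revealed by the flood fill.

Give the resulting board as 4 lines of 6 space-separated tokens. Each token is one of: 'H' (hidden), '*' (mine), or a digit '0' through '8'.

H H H H H H
H H H H H H
* H H H H H
H H H H H H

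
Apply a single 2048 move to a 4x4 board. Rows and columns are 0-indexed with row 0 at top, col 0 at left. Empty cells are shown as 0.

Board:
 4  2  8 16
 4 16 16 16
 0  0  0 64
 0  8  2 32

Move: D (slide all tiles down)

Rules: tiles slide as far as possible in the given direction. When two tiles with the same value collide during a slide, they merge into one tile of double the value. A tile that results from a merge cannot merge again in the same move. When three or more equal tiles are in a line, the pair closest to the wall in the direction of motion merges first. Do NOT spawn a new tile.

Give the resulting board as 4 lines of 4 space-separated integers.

Slide down:
col 0: [4, 4, 0, 0] -> [0, 0, 0, 8]
col 1: [2, 16, 0, 8] -> [0, 2, 16, 8]
col 2: [8, 16, 0, 2] -> [0, 8, 16, 2]
col 3: [16, 16, 64, 32] -> [0, 32, 64, 32]

Answer:  0  0  0  0
 0  2  8 32
 0 16 16 64
 8  8  2 32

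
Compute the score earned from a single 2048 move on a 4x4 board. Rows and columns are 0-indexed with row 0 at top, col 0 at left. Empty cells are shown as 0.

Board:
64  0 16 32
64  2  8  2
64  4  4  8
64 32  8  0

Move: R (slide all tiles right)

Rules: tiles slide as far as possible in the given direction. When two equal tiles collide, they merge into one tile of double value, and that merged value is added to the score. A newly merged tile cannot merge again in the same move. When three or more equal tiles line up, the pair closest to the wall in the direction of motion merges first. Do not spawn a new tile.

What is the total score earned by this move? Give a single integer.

Slide right:
row 0: [64, 0, 16, 32] -> [0, 64, 16, 32]  score +0 (running 0)
row 1: [64, 2, 8, 2] -> [64, 2, 8, 2]  score +0 (running 0)
row 2: [64, 4, 4, 8] -> [0, 64, 8, 8]  score +8 (running 8)
row 3: [64, 32, 8, 0] -> [0, 64, 32, 8]  score +0 (running 8)
Board after move:
 0 64 16 32
64  2  8  2
 0 64  8  8
 0 64 32  8

Answer: 8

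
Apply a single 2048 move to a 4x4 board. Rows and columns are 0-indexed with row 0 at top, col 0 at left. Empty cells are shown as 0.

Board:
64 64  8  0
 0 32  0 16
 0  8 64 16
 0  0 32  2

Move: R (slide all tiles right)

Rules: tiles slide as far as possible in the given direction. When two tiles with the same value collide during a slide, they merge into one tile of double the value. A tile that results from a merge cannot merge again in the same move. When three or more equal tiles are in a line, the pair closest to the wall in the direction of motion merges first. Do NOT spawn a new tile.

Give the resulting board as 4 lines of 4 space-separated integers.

Slide right:
row 0: [64, 64, 8, 0] -> [0, 0, 128, 8]
row 1: [0, 32, 0, 16] -> [0, 0, 32, 16]
row 2: [0, 8, 64, 16] -> [0, 8, 64, 16]
row 3: [0, 0, 32, 2] -> [0, 0, 32, 2]

Answer:   0   0 128   8
  0   0  32  16
  0   8  64  16
  0   0  32   2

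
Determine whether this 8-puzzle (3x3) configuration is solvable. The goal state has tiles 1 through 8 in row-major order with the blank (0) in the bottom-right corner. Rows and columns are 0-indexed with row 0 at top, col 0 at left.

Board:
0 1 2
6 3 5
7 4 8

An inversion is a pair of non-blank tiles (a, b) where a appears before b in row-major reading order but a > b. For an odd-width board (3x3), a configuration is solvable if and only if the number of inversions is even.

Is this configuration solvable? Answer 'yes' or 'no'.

Inversions (pairs i<j in row-major order where tile[i] > tile[j] > 0): 5
5 is odd, so the puzzle is not solvable.

Answer: no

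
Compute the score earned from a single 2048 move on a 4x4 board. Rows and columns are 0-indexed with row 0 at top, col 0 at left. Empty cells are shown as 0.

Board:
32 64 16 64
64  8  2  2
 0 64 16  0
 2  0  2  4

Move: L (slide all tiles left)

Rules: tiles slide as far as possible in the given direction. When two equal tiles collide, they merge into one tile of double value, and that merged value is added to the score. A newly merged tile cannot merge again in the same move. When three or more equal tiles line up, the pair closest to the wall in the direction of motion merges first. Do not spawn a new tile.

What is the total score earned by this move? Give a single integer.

Slide left:
row 0: [32, 64, 16, 64] -> [32, 64, 16, 64]  score +0 (running 0)
row 1: [64, 8, 2, 2] -> [64, 8, 4, 0]  score +4 (running 4)
row 2: [0, 64, 16, 0] -> [64, 16, 0, 0]  score +0 (running 4)
row 3: [2, 0, 2, 4] -> [4, 4, 0, 0]  score +4 (running 8)
Board after move:
32 64 16 64
64  8  4  0
64 16  0  0
 4  4  0  0

Answer: 8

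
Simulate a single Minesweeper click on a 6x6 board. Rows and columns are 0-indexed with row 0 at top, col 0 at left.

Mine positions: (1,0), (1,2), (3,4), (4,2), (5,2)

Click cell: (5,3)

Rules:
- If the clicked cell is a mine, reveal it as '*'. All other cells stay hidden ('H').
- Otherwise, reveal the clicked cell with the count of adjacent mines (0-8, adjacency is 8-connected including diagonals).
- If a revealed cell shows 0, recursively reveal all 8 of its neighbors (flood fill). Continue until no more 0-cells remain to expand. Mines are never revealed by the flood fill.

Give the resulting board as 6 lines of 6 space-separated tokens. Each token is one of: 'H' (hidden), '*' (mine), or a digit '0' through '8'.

H H H H H H
H H H H H H
H H H H H H
H H H H H H
H H H H H H
H H H 2 H H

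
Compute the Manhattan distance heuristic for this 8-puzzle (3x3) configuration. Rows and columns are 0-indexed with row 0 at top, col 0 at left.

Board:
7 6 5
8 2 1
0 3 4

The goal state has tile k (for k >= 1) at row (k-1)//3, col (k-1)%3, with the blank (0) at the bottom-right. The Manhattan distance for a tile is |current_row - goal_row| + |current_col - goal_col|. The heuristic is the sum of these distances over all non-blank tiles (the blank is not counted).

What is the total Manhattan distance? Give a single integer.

Tile 7: (0,0)->(2,0) = 2
Tile 6: (0,1)->(1,2) = 2
Tile 5: (0,2)->(1,1) = 2
Tile 8: (1,0)->(2,1) = 2
Tile 2: (1,1)->(0,1) = 1
Tile 1: (1,2)->(0,0) = 3
Tile 3: (2,1)->(0,2) = 3
Tile 4: (2,2)->(1,0) = 3
Sum: 2 + 2 + 2 + 2 + 1 + 3 + 3 + 3 = 18

Answer: 18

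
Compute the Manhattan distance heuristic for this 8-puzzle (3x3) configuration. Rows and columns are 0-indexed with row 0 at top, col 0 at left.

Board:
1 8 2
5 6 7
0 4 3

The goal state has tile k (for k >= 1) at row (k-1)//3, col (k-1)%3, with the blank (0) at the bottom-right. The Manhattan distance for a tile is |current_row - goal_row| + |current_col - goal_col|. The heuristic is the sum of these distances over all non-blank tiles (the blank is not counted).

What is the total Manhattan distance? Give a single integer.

Answer: 12

Derivation:
Tile 1: (0,0)->(0,0) = 0
Tile 8: (0,1)->(2,1) = 2
Tile 2: (0,2)->(0,1) = 1
Tile 5: (1,0)->(1,1) = 1
Tile 6: (1,1)->(1,2) = 1
Tile 7: (1,2)->(2,0) = 3
Tile 4: (2,1)->(1,0) = 2
Tile 3: (2,2)->(0,2) = 2
Sum: 0 + 2 + 1 + 1 + 1 + 3 + 2 + 2 = 12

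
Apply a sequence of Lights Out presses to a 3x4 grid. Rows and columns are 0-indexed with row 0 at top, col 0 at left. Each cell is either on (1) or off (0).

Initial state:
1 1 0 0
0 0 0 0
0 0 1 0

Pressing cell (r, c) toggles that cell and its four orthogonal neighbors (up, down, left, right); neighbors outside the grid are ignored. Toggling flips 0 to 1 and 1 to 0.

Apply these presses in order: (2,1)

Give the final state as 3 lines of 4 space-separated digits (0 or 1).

Answer: 1 1 0 0
0 1 0 0
1 1 0 0

Derivation:
After press 1 at (2,1):
1 1 0 0
0 1 0 0
1 1 0 0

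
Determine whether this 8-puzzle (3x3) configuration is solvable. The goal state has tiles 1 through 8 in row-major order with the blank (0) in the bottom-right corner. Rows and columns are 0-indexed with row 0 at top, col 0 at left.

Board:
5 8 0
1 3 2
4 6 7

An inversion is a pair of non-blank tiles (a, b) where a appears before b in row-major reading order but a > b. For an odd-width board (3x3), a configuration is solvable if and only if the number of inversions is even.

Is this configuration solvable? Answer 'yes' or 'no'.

Inversions (pairs i<j in row-major order where tile[i] > tile[j] > 0): 11
11 is odd, so the puzzle is not solvable.

Answer: no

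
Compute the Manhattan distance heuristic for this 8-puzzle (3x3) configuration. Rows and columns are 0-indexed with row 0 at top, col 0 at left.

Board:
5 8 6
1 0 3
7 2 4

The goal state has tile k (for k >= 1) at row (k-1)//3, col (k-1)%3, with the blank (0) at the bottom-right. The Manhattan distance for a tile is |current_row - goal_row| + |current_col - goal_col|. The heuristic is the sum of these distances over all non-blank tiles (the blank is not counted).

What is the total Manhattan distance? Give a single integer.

Tile 5: at (0,0), goal (1,1), distance |0-1|+|0-1| = 2
Tile 8: at (0,1), goal (2,1), distance |0-2|+|1-1| = 2
Tile 6: at (0,2), goal (1,2), distance |0-1|+|2-2| = 1
Tile 1: at (1,0), goal (0,0), distance |1-0|+|0-0| = 1
Tile 3: at (1,2), goal (0,2), distance |1-0|+|2-2| = 1
Tile 7: at (2,0), goal (2,0), distance |2-2|+|0-0| = 0
Tile 2: at (2,1), goal (0,1), distance |2-0|+|1-1| = 2
Tile 4: at (2,2), goal (1,0), distance |2-1|+|2-0| = 3
Sum: 2 + 2 + 1 + 1 + 1 + 0 + 2 + 3 = 12

Answer: 12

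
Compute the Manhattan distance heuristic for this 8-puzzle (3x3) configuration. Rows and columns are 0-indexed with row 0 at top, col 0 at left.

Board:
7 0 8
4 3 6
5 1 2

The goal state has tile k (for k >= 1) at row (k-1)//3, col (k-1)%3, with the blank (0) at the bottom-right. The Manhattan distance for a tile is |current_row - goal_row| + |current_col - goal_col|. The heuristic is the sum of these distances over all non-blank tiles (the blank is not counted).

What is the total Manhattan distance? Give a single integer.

Tile 7: at (0,0), goal (2,0), distance |0-2|+|0-0| = 2
Tile 8: at (0,2), goal (2,1), distance |0-2|+|2-1| = 3
Tile 4: at (1,0), goal (1,0), distance |1-1|+|0-0| = 0
Tile 3: at (1,1), goal (0,2), distance |1-0|+|1-2| = 2
Tile 6: at (1,2), goal (1,2), distance |1-1|+|2-2| = 0
Tile 5: at (2,0), goal (1,1), distance |2-1|+|0-1| = 2
Tile 1: at (2,1), goal (0,0), distance |2-0|+|1-0| = 3
Tile 2: at (2,2), goal (0,1), distance |2-0|+|2-1| = 3
Sum: 2 + 3 + 0 + 2 + 0 + 2 + 3 + 3 = 15

Answer: 15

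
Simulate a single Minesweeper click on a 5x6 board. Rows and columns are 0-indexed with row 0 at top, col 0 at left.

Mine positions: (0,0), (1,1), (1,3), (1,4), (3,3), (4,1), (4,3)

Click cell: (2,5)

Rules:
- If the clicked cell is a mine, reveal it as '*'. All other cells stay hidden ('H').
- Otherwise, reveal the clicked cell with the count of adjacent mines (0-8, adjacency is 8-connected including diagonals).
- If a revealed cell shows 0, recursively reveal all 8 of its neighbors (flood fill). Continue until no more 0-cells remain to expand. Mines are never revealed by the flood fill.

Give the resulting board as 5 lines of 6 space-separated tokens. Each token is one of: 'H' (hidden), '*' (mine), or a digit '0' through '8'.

H H H H H H
H H H H H H
H H H H H 1
H H H H H H
H H H H H H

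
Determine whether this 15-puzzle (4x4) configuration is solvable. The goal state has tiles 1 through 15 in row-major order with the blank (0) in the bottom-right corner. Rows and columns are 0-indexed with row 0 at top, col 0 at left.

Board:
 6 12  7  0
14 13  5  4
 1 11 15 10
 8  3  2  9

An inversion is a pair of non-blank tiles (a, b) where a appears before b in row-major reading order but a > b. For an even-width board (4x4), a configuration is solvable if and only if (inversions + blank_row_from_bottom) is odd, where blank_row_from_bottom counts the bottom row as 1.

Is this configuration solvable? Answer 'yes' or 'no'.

Inversions: 63
Blank is in row 0 (0-indexed from top), which is row 4 counting from the bottom (bottom = 1).
63 + 4 = 67, which is odd, so the puzzle is solvable.

Answer: yes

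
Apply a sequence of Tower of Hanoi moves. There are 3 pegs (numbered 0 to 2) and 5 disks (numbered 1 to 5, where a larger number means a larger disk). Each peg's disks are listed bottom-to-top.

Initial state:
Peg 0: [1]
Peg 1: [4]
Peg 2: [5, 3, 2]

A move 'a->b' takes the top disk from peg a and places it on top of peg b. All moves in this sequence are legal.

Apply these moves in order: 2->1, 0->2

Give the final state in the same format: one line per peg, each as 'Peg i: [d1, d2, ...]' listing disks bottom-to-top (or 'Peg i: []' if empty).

Answer: Peg 0: []
Peg 1: [4, 2]
Peg 2: [5, 3, 1]

Derivation:
After move 1 (2->1):
Peg 0: [1]
Peg 1: [4, 2]
Peg 2: [5, 3]

After move 2 (0->2):
Peg 0: []
Peg 1: [4, 2]
Peg 2: [5, 3, 1]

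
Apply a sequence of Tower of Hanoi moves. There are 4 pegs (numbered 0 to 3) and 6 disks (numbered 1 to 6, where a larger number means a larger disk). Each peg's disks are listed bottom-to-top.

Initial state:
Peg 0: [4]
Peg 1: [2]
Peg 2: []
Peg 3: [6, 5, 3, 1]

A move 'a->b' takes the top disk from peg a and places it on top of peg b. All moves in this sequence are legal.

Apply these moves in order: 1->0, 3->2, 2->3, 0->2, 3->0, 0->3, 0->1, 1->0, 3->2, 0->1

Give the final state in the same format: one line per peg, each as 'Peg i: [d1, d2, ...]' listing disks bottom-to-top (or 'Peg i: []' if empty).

After move 1 (1->0):
Peg 0: [4, 2]
Peg 1: []
Peg 2: []
Peg 3: [6, 5, 3, 1]

After move 2 (3->2):
Peg 0: [4, 2]
Peg 1: []
Peg 2: [1]
Peg 3: [6, 5, 3]

After move 3 (2->3):
Peg 0: [4, 2]
Peg 1: []
Peg 2: []
Peg 3: [6, 5, 3, 1]

After move 4 (0->2):
Peg 0: [4]
Peg 1: []
Peg 2: [2]
Peg 3: [6, 5, 3, 1]

After move 5 (3->0):
Peg 0: [4, 1]
Peg 1: []
Peg 2: [2]
Peg 3: [6, 5, 3]

After move 6 (0->3):
Peg 0: [4]
Peg 1: []
Peg 2: [2]
Peg 3: [6, 5, 3, 1]

After move 7 (0->1):
Peg 0: []
Peg 1: [4]
Peg 2: [2]
Peg 3: [6, 5, 3, 1]

After move 8 (1->0):
Peg 0: [4]
Peg 1: []
Peg 2: [2]
Peg 3: [6, 5, 3, 1]

After move 9 (3->2):
Peg 0: [4]
Peg 1: []
Peg 2: [2, 1]
Peg 3: [6, 5, 3]

After move 10 (0->1):
Peg 0: []
Peg 1: [4]
Peg 2: [2, 1]
Peg 3: [6, 5, 3]

Answer: Peg 0: []
Peg 1: [4]
Peg 2: [2, 1]
Peg 3: [6, 5, 3]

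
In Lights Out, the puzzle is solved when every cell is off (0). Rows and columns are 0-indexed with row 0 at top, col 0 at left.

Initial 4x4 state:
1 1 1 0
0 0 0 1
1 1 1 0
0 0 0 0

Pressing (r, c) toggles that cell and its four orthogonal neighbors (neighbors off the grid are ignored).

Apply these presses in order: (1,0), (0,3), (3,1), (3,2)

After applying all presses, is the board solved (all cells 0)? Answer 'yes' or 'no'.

Answer: no

Derivation:
After press 1 at (1,0):
0 1 1 0
1 1 0 1
0 1 1 0
0 0 0 0

After press 2 at (0,3):
0 1 0 1
1 1 0 0
0 1 1 0
0 0 0 0

After press 3 at (3,1):
0 1 0 1
1 1 0 0
0 0 1 0
1 1 1 0

After press 4 at (3,2):
0 1 0 1
1 1 0 0
0 0 0 0
1 0 0 1

Lights still on: 6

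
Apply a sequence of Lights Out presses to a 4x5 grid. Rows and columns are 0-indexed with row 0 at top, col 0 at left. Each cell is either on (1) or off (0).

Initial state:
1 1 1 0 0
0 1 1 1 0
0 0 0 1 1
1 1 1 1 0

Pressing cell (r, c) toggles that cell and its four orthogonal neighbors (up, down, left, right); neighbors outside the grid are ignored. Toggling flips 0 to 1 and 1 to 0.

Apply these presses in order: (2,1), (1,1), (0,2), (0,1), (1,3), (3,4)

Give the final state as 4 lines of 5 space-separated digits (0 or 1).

Answer: 0 0 1 0 0
1 0 0 0 1
1 0 1 0 0
1 0 1 0 1

Derivation:
After press 1 at (2,1):
1 1 1 0 0
0 0 1 1 0
1 1 1 1 1
1 0 1 1 0

After press 2 at (1,1):
1 0 1 0 0
1 1 0 1 0
1 0 1 1 1
1 0 1 1 0

After press 3 at (0,2):
1 1 0 1 0
1 1 1 1 0
1 0 1 1 1
1 0 1 1 0

After press 4 at (0,1):
0 0 1 1 0
1 0 1 1 0
1 0 1 1 1
1 0 1 1 0

After press 5 at (1,3):
0 0 1 0 0
1 0 0 0 1
1 0 1 0 1
1 0 1 1 0

After press 6 at (3,4):
0 0 1 0 0
1 0 0 0 1
1 0 1 0 0
1 0 1 0 1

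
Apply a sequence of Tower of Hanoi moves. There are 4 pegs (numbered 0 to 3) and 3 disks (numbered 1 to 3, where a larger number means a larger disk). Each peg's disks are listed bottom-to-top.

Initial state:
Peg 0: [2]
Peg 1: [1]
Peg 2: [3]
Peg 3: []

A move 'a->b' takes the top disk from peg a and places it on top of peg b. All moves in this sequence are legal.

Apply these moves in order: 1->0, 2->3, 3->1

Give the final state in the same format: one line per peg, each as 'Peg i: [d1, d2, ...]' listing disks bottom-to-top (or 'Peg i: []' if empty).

Answer: Peg 0: [2, 1]
Peg 1: [3]
Peg 2: []
Peg 3: []

Derivation:
After move 1 (1->0):
Peg 0: [2, 1]
Peg 1: []
Peg 2: [3]
Peg 3: []

After move 2 (2->3):
Peg 0: [2, 1]
Peg 1: []
Peg 2: []
Peg 3: [3]

After move 3 (3->1):
Peg 0: [2, 1]
Peg 1: [3]
Peg 2: []
Peg 3: []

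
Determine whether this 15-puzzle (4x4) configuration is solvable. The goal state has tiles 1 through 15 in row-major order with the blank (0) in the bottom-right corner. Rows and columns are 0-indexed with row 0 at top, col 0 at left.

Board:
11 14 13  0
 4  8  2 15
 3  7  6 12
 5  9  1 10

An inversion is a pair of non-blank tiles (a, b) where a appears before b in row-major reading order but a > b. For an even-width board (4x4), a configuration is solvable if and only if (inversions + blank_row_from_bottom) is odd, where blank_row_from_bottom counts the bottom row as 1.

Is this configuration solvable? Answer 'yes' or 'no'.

Inversions: 63
Blank is in row 0 (0-indexed from top), which is row 4 counting from the bottom (bottom = 1).
63 + 4 = 67, which is odd, so the puzzle is solvable.

Answer: yes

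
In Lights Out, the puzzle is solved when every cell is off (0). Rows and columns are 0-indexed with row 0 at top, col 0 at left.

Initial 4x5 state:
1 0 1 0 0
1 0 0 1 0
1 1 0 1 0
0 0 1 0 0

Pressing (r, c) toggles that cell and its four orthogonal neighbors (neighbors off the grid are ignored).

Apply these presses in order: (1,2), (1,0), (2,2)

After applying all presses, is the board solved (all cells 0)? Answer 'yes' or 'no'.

After press 1 at (1,2):
1 0 0 0 0
1 1 1 0 0
1 1 1 1 0
0 0 1 0 0

After press 2 at (1,0):
0 0 0 0 0
0 0 1 0 0
0 1 1 1 0
0 0 1 0 0

After press 3 at (2,2):
0 0 0 0 0
0 0 0 0 0
0 0 0 0 0
0 0 0 0 0

Lights still on: 0

Answer: yes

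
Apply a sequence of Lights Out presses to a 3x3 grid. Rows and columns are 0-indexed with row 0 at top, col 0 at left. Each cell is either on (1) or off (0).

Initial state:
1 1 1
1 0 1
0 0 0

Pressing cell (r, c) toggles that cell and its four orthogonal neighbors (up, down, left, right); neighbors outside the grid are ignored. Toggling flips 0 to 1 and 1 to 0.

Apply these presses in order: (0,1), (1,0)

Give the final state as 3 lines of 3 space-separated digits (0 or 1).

After press 1 at (0,1):
0 0 0
1 1 1
0 0 0

After press 2 at (1,0):
1 0 0
0 0 1
1 0 0

Answer: 1 0 0
0 0 1
1 0 0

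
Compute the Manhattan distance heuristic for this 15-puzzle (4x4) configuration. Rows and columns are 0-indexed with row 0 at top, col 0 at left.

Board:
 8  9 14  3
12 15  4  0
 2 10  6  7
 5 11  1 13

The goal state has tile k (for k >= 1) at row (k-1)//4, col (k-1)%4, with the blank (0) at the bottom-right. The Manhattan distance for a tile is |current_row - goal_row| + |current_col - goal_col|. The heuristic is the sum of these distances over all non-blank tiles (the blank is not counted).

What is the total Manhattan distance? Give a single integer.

Answer: 40

Derivation:
Tile 8: at (0,0), goal (1,3), distance |0-1|+|0-3| = 4
Tile 9: at (0,1), goal (2,0), distance |0-2|+|1-0| = 3
Tile 14: at (0,2), goal (3,1), distance |0-3|+|2-1| = 4
Tile 3: at (0,3), goal (0,2), distance |0-0|+|3-2| = 1
Tile 12: at (1,0), goal (2,3), distance |1-2|+|0-3| = 4
Tile 15: at (1,1), goal (3,2), distance |1-3|+|1-2| = 3
Tile 4: at (1,2), goal (0,3), distance |1-0|+|2-3| = 2
Tile 2: at (2,0), goal (0,1), distance |2-0|+|0-1| = 3
Tile 10: at (2,1), goal (2,1), distance |2-2|+|1-1| = 0
Tile 6: at (2,2), goal (1,1), distance |2-1|+|2-1| = 2
Tile 7: at (2,3), goal (1,2), distance |2-1|+|3-2| = 2
Tile 5: at (3,0), goal (1,0), distance |3-1|+|0-0| = 2
Tile 11: at (3,1), goal (2,2), distance |3-2|+|1-2| = 2
Tile 1: at (3,2), goal (0,0), distance |3-0|+|2-0| = 5
Tile 13: at (3,3), goal (3,0), distance |3-3|+|3-0| = 3
Sum: 4 + 3 + 4 + 1 + 4 + 3 + 2 + 3 + 0 + 2 + 2 + 2 + 2 + 5 + 3 = 40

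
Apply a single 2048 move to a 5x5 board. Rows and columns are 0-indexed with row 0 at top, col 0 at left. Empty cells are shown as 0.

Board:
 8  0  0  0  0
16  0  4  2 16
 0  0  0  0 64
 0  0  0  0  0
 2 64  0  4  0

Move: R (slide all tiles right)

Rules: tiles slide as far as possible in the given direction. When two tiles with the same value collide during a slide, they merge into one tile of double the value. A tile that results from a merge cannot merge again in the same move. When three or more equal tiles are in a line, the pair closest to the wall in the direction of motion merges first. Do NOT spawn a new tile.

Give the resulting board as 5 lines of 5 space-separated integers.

Answer:  0  0  0  0  8
 0 16  4  2 16
 0  0  0  0 64
 0  0  0  0  0
 0  0  2 64  4

Derivation:
Slide right:
row 0: [8, 0, 0, 0, 0] -> [0, 0, 0, 0, 8]
row 1: [16, 0, 4, 2, 16] -> [0, 16, 4, 2, 16]
row 2: [0, 0, 0, 0, 64] -> [0, 0, 0, 0, 64]
row 3: [0, 0, 0, 0, 0] -> [0, 0, 0, 0, 0]
row 4: [2, 64, 0, 4, 0] -> [0, 0, 2, 64, 4]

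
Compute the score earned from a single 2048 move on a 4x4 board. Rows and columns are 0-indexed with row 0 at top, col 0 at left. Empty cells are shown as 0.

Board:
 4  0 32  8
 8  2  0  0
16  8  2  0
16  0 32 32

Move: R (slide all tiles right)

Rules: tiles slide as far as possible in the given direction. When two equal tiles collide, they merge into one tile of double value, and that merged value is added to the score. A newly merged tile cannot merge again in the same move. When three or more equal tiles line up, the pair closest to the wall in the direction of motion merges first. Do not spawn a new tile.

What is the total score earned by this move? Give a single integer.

Answer: 64

Derivation:
Slide right:
row 0: [4, 0, 32, 8] -> [0, 4, 32, 8]  score +0 (running 0)
row 1: [8, 2, 0, 0] -> [0, 0, 8, 2]  score +0 (running 0)
row 2: [16, 8, 2, 0] -> [0, 16, 8, 2]  score +0 (running 0)
row 3: [16, 0, 32, 32] -> [0, 0, 16, 64]  score +64 (running 64)
Board after move:
 0  4 32  8
 0  0  8  2
 0 16  8  2
 0  0 16 64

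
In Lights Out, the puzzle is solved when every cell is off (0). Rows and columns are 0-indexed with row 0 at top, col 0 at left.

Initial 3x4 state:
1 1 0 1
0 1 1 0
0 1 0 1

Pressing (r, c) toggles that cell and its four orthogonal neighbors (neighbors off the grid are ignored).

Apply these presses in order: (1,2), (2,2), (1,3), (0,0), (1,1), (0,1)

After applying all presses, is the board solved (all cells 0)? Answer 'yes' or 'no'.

Answer: no

Derivation:
After press 1 at (1,2):
1 1 1 1
0 0 0 1
0 1 1 1

After press 2 at (2,2):
1 1 1 1
0 0 1 1
0 0 0 0

After press 3 at (1,3):
1 1 1 0
0 0 0 0
0 0 0 1

After press 4 at (0,0):
0 0 1 0
1 0 0 0
0 0 0 1

After press 5 at (1,1):
0 1 1 0
0 1 1 0
0 1 0 1

After press 6 at (0,1):
1 0 0 0
0 0 1 0
0 1 0 1

Lights still on: 4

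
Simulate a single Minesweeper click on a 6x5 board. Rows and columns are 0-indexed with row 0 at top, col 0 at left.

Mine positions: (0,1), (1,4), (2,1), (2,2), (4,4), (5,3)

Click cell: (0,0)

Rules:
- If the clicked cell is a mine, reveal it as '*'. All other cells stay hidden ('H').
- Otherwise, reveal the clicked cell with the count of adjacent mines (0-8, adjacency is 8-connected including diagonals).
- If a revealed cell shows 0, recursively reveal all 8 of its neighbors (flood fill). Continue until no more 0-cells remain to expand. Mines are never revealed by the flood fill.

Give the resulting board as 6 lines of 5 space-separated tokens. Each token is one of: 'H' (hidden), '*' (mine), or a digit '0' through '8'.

1 H H H H
H H H H H
H H H H H
H H H H H
H H H H H
H H H H H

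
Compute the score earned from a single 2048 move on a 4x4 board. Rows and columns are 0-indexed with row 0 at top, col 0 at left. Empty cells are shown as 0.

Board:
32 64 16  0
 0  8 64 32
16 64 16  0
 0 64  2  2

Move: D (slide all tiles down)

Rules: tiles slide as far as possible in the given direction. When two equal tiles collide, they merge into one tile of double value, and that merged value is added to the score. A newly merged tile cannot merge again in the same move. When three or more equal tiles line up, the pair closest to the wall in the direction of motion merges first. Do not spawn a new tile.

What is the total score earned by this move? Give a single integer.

Answer: 128

Derivation:
Slide down:
col 0: [32, 0, 16, 0] -> [0, 0, 32, 16]  score +0 (running 0)
col 1: [64, 8, 64, 64] -> [0, 64, 8, 128]  score +128 (running 128)
col 2: [16, 64, 16, 2] -> [16, 64, 16, 2]  score +0 (running 128)
col 3: [0, 32, 0, 2] -> [0, 0, 32, 2]  score +0 (running 128)
Board after move:
  0   0  16   0
  0  64  64   0
 32   8  16  32
 16 128   2   2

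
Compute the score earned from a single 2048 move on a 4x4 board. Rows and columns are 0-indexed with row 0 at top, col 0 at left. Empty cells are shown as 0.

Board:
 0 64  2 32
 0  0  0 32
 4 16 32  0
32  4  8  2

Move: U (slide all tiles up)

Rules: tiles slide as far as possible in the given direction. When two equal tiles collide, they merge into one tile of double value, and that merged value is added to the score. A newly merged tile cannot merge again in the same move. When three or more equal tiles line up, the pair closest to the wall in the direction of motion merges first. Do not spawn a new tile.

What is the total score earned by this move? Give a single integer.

Slide up:
col 0: [0, 0, 4, 32] -> [4, 32, 0, 0]  score +0 (running 0)
col 1: [64, 0, 16, 4] -> [64, 16, 4, 0]  score +0 (running 0)
col 2: [2, 0, 32, 8] -> [2, 32, 8, 0]  score +0 (running 0)
col 3: [32, 32, 0, 2] -> [64, 2, 0, 0]  score +64 (running 64)
Board after move:
 4 64  2 64
32 16 32  2
 0  4  8  0
 0  0  0  0

Answer: 64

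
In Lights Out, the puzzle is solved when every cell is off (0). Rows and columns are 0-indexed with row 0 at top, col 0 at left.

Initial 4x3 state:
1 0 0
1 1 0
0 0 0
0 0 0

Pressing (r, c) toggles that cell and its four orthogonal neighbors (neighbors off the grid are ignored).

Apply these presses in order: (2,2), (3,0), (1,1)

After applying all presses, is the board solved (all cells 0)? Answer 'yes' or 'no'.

After press 1 at (2,2):
1 0 0
1 1 1
0 1 1
0 0 1

After press 2 at (3,0):
1 0 0
1 1 1
1 1 1
1 1 1

After press 3 at (1,1):
1 1 0
0 0 0
1 0 1
1 1 1

Lights still on: 7

Answer: no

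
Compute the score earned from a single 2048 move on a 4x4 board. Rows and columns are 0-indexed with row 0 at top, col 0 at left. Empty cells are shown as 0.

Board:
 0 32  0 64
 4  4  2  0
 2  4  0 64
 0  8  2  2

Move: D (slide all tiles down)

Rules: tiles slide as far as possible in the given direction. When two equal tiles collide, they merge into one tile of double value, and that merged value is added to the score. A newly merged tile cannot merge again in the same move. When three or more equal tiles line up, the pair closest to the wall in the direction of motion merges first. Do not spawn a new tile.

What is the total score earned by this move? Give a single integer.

Answer: 140

Derivation:
Slide down:
col 0: [0, 4, 2, 0] -> [0, 0, 4, 2]  score +0 (running 0)
col 1: [32, 4, 4, 8] -> [0, 32, 8, 8]  score +8 (running 8)
col 2: [0, 2, 0, 2] -> [0, 0, 0, 4]  score +4 (running 12)
col 3: [64, 0, 64, 2] -> [0, 0, 128, 2]  score +128 (running 140)
Board after move:
  0   0   0   0
  0  32   0   0
  4   8   0 128
  2   8   4   2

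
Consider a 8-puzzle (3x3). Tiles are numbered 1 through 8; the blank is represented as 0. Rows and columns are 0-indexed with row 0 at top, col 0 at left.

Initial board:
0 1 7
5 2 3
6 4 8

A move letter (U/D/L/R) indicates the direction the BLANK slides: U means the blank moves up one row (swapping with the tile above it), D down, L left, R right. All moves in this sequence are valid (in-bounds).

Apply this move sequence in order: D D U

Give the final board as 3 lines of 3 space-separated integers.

After move 1 (D):
5 1 7
0 2 3
6 4 8

After move 2 (D):
5 1 7
6 2 3
0 4 8

After move 3 (U):
5 1 7
0 2 3
6 4 8

Answer: 5 1 7
0 2 3
6 4 8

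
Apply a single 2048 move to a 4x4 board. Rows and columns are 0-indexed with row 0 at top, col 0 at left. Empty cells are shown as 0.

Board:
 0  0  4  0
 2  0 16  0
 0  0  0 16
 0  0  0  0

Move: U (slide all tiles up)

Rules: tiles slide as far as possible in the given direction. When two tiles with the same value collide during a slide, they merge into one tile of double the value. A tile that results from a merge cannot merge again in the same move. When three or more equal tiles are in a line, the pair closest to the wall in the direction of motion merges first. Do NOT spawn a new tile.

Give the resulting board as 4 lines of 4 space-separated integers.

Answer:  2  0  4 16
 0  0 16  0
 0  0  0  0
 0  0  0  0

Derivation:
Slide up:
col 0: [0, 2, 0, 0] -> [2, 0, 0, 0]
col 1: [0, 0, 0, 0] -> [0, 0, 0, 0]
col 2: [4, 16, 0, 0] -> [4, 16, 0, 0]
col 3: [0, 0, 16, 0] -> [16, 0, 0, 0]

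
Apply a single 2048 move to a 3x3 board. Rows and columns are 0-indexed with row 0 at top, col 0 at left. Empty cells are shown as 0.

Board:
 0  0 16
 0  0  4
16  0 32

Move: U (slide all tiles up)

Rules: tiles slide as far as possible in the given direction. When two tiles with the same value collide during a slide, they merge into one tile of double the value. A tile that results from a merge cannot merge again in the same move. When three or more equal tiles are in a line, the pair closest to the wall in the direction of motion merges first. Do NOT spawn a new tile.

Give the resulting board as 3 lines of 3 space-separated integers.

Answer: 16  0 16
 0  0  4
 0  0 32

Derivation:
Slide up:
col 0: [0, 0, 16] -> [16, 0, 0]
col 1: [0, 0, 0] -> [0, 0, 0]
col 2: [16, 4, 32] -> [16, 4, 32]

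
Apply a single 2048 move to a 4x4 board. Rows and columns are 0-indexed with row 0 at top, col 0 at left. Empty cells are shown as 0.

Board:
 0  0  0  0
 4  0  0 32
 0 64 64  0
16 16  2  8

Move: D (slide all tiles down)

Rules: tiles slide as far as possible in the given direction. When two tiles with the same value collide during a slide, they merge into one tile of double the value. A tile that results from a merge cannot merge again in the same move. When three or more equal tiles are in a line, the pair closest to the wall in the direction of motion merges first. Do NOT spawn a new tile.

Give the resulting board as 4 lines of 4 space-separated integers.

Slide down:
col 0: [0, 4, 0, 16] -> [0, 0, 4, 16]
col 1: [0, 0, 64, 16] -> [0, 0, 64, 16]
col 2: [0, 0, 64, 2] -> [0, 0, 64, 2]
col 3: [0, 32, 0, 8] -> [0, 0, 32, 8]

Answer:  0  0  0  0
 0  0  0  0
 4 64 64 32
16 16  2  8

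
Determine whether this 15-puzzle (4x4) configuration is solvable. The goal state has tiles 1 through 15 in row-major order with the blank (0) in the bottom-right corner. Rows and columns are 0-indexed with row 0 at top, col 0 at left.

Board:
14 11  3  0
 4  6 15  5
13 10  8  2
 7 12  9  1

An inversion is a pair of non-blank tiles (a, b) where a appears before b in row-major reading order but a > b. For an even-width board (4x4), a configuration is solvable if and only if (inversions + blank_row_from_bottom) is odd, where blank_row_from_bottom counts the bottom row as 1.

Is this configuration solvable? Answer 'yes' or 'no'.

Inversions: 61
Blank is in row 0 (0-indexed from top), which is row 4 counting from the bottom (bottom = 1).
61 + 4 = 65, which is odd, so the puzzle is solvable.

Answer: yes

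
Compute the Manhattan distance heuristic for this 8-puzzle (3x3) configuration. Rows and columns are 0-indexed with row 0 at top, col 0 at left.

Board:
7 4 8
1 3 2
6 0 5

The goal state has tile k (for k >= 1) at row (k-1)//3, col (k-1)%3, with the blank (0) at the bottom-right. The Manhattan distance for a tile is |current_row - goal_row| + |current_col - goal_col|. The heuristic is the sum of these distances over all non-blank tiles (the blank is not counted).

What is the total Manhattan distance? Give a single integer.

Answer: 17

Derivation:
Tile 7: (0,0)->(2,0) = 2
Tile 4: (0,1)->(1,0) = 2
Tile 8: (0,2)->(2,1) = 3
Tile 1: (1,0)->(0,0) = 1
Tile 3: (1,1)->(0,2) = 2
Tile 2: (1,2)->(0,1) = 2
Tile 6: (2,0)->(1,2) = 3
Tile 5: (2,2)->(1,1) = 2
Sum: 2 + 2 + 3 + 1 + 2 + 2 + 3 + 2 = 17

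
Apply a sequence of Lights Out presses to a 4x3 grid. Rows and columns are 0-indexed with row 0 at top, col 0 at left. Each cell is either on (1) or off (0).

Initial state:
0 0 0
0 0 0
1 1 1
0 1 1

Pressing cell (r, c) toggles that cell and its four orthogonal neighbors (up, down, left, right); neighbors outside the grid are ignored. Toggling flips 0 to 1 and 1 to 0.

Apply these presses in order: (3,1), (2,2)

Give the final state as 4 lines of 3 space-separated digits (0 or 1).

After press 1 at (3,1):
0 0 0
0 0 0
1 0 1
1 0 0

After press 2 at (2,2):
0 0 0
0 0 1
1 1 0
1 0 1

Answer: 0 0 0
0 0 1
1 1 0
1 0 1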